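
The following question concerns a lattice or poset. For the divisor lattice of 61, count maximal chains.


A maximal chain goes from the minimum element to a maximal element via cover relations.
Counting all min-to-max paths in the cover graph.
Total maximal chains: 1


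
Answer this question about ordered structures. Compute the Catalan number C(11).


C(n) = C(2n, n) / (n+1).
C(22, 11) = 705432
C(11) = 705432 / 12 = 58786


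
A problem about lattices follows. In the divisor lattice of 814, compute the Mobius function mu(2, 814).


In a divisor lattice, mu(a,b) = mu(b/a) where mu is the classical Mobius function.
b/a = 814/2 = 407
Prime factorization of 407: primes [11, 37]
407 is squarefree with 2 prime factor(s), so mu(407) = (-1)^2 = 1


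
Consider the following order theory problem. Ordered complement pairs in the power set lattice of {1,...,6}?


Complement pair (a,b): a meet b = bottom, a join b = top.
Here: A intersect B = {} and A union B = {1,...,6}.
Pairs found: ({},{1,2,3,4,5,6}), ({1},{2,3,4,5,6}), ({2},{1,3,4,5,6}), ({3},{1,2,4,5,6}), ... (60 more)
Total ordered pairs: 64


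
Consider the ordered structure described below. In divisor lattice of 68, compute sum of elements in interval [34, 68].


Interval [34,68] in divisors of 68: [34, 68]
Sum = 102


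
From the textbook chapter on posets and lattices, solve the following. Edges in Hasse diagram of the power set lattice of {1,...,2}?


A cover relation a -< b holds when a < b with no c strictly between.
Cover relations:
  {} -< {1}
  {} -< {2}
  {1} -< {1,2}
  {2} -< {1,2}
Total: 4


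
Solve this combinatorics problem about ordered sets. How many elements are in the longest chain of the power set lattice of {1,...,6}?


A chain is a totally ordered subset; we count the number of elements in a maximum chain.
Compute, for each element x, the size of the longest chain ending at x:
  {}: 1
  {1}: 2
  {2}: 2
  {3}: 2
  {4}: 2
  {5}: 2
  ...
A maximum chain: {} < {1} < {1,2} < {1,2,3} < {1,2,3,4} < {1,2,3,4,5} < {1,2,3,4,5,6}
Number of elements in the longest chain: 7


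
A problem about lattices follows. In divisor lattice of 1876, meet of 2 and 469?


In a divisor lattice, meet = gcd (greatest common divisor).
By Euclidean algorithm or factoring: gcd(2,469) = 1


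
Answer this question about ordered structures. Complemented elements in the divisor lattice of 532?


An element a is complemented if some b has a meet b = bottom, a join b = top.
a is complemented iff gcd(a, n/a)=1, i.e. a is a unitary divisor of 532.
Complemented elements: 1, 4, 7, 19, 28, 76, ... (2 more)
Count: 8


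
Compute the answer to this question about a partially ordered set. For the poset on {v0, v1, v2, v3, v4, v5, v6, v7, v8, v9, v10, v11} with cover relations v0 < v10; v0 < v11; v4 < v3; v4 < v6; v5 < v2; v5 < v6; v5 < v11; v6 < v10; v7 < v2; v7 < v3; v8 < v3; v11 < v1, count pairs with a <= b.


The order relation is {(a,b) : a <= b}, reflexive so it includes (a,a).
Examples: (v0,v0), (v0,v1), (v0,v10), (v0,v11), (v1,v1), ...
Total ordered pairs: 28


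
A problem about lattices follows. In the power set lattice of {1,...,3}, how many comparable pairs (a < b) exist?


A comparable pair {a,b} has a < b or b < a in the order.
Count unordered pairs where one element is strictly below the other.
Examples: {{},{1}}, {{},{2}}, {{},{3}}, {{},{1,2}}, ...
Total comparable pairs: 19


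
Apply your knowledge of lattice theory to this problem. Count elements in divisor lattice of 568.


Divisors of 568: [1, 2, 4, 8, 71, 142, 284, 568]
Count: 8


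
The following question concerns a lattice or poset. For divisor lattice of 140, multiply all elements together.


Divisors of 140: [1, 2, 4, 5, 7, 10, 14, 20, 28, 35, 70, 140]
Product = n^(d(n)/2) = 140^(12/2)
Product = 7529536000000


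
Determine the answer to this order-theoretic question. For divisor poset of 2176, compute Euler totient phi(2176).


phi(n) = n * prod_{p|n} (1 - 1/p).
Prime divisors of 2176: [2, 17]
phi(2176) = 2176 * (1 - 1/2) * (1 - 1/17)
phi(2176) = 1024


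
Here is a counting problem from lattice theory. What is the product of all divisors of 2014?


Divisors of 2014: [1, 2, 19, 38, 53, 106, 1007, 2014]
Product = n^(d(n)/2) = 2014^(8/2)
Product = 16452725990416


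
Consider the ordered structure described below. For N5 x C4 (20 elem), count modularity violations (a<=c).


Modular law: if a <= c then a v (b ^ c) = (a v b) ^ c.
Check all triples (a,b,c) with a <= c among 20 elements.
  e.g. a=(a,0), b=(c,0), c=(b,0): lhs=(a,0) != rhs=(b,0)
  e.g. a=(a,0), b=(c,1), c=(b,0): lhs=(a,0) != rhs=(b,0)
Total violating triples: 40


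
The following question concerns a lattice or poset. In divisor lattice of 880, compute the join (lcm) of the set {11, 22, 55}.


In a divisor lattice, join = lcm (least common multiple).
Compute lcm iteratively: start with first element, then lcm(current, next).
Elements: [11, 22, 55]
lcm(11,22) = 22
lcm(22,55) = 110
Final lcm = 110


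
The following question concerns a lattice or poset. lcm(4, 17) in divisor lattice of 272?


Join=lcm.
gcd(4,17)=1
lcm=68


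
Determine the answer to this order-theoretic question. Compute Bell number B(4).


B(n) = number of set partitions of an n-element set.
B(n) satisfies the recurrence: B(n+1) = sum_k C(n,k)*B(k).
B(4) = 15


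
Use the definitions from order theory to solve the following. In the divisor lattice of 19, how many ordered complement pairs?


Complement pair (a,b): a meet b = bottom, a join b = top.
Here: gcd(a,b)=1 and lcm(a,b)=19, i.e. a*b=19 with a,b coprime.
Pairs found: (1,19), (19,1)
Total ordered pairs: 2


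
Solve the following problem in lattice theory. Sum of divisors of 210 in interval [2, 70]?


Interval [2,70] in divisors of 210: [2, 10, 14, 70]
Sum = 96


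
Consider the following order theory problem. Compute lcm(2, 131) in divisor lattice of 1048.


In a divisor lattice, join = lcm (least common multiple).
gcd(2,131) = 1
lcm(2,131) = 2*131/gcd = 262/1 = 262


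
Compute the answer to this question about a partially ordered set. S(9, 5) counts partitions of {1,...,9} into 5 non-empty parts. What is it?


S(n,k) = k*S(n-1,k) + S(n-1,k-1).
S(8,5) = 1050, S(8,4) = 1701
S(9,5) = 5*1050 + 1701 = 5250 + 1701
S(9,5) = 6951


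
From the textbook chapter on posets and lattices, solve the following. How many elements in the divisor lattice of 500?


Divisors of 500: [1, 2, 4, 5, 10, 20, 25, 50, 100, 125, 250, 500]
Count: 12


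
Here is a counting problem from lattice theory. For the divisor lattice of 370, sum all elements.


sigma(n) = sum of divisors.
Divisors of 370: [1, 2, 5, 10, 37, 74, 185, 370]
Sum = 684


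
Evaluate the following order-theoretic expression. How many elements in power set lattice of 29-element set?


Power set = 2^n.
2^29 = 536870912


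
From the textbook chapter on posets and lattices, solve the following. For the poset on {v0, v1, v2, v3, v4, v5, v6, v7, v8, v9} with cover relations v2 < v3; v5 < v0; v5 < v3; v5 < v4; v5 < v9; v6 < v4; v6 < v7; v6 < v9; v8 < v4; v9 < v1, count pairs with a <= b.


The order relation is {(a,b) : a <= b}, reflexive so it includes (a,a).
Examples: (v0,v0), (v1,v1), (v2,v2), (v2,v3), (v3,v3), ...
Total ordered pairs: 22


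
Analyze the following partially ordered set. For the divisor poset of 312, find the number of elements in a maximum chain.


A chain is a totally ordered subset; we count the number of elements in a maximum chain.
Compute, for each element x, the size of the longest chain ending at x:
  1: 1
  2: 2
  3: 2
  13: 2
  4: 3
  6: 3
  ...
A maximum chain: 1 < 2 < 4 < 8 < 24 < 312
Number of elements in the longest chain: 6


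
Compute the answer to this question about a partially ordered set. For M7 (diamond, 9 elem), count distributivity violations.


Distributive law: a ^ (b v c) = (a ^ b) v (a ^ c).
Check all 9^3 = 729 ordered triples (a,b,c).
  e.g. a=a1, b=a2, c=a3: lhs=a1 != rhs=0
  e.g. a=a1, b=a2, c=a4: lhs=a1 != rhs=0
Total violating triples: 210


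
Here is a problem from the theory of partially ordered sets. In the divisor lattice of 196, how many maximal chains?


A maximal chain goes from the minimum element to a maximal element via cover relations.
Counting all min-to-max paths in the cover graph.
Total maximal chains: 6


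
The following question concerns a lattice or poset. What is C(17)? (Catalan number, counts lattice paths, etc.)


C(n) = C(2n, n) / (n+1).
C(34, 17) = 2333606220
C(17) = 2333606220 / 18 = 129644790


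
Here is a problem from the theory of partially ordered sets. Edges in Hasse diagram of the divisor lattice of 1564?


A cover relation a -< b holds when a < b with no c strictly between.
Cover relations:
  1 -< 2
  1 -< 17
  1 -< 23
  2 -< 4
  2 -< 34
  2 -< 46
  4 -< 68
  4 -< 92
  ...12 more
Total: 20


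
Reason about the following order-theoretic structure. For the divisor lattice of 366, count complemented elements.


An element a is complemented if some b has a meet b = bottom, a join b = top.
a is complemented iff gcd(a, n/a)=1, i.e. a is a unitary divisor of 366.
Complemented elements: 1, 2, 3, 6, 61, 122, ... (2 more)
Count: 8


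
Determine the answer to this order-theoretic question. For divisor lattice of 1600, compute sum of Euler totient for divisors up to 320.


Divisors of 1600 up to 320: [1, 2, 4, 5, 8, 10, 16, 20, 25, 32, 40, 50, 64, 80, 100, 160, 200, 320]
phi values: [1, 1, 2, 4, 4, 4, 8, 8, 20, 16, 16, 20, 32, 32, 40, 64, 80, 128]
Sum = 480


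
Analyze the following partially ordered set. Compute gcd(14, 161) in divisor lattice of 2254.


In a divisor lattice, meet = gcd (greatest common divisor).
By Euclidean algorithm or factoring: gcd(14,161) = 7


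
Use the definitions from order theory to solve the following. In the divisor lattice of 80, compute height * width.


Height = length of longest chain minus 1; width = size of largest antichain.
A maximum chain: 1 | 5 | 10 | 20 | 40 | 80  (height 5).
A maximum antichain: {2, 5}  (width 2).
Product = 5 * 2 = 10


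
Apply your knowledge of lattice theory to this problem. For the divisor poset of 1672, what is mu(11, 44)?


In a divisor lattice, mu(a,b) = mu(b/a) where mu is the classical Mobius function.
b/a = 44/11 = 4
Prime factorization of 4: primes [2]
4 is not squarefree, so mu(4) = 0


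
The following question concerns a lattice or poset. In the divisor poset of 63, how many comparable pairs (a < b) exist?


A comparable pair {a,b} has a < b or b < a in the order.
Count unordered pairs where one element is strictly below the other.
Examples: {1,3}, {1,7}, {1,9}, {1,21}, ...
Total comparable pairs: 12


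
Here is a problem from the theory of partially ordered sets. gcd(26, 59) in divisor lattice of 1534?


Meet=gcd.
gcd(26,59)=1


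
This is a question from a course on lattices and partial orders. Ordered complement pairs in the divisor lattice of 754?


Complement pair (a,b): a meet b = bottom, a join b = top.
Here: gcd(a,b)=1 and lcm(a,b)=754, i.e. a*b=754 with a,b coprime.
Pairs found: (1,754), (2,377), (13,58), (26,29), ... (4 more)
Total ordered pairs: 8


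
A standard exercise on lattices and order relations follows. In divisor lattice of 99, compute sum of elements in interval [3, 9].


Interval [3,9] in divisors of 99: [3, 9]
Sum = 12


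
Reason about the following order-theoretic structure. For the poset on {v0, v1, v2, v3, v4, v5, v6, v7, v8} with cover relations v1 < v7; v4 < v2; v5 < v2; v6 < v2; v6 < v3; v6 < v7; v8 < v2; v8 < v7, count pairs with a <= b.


The order relation is {(a,b) : a <= b}, reflexive so it includes (a,a).
Examples: (v0,v0), (v1,v1), (v1,v7), (v2,v2), (v3,v3), ...
Total ordered pairs: 17


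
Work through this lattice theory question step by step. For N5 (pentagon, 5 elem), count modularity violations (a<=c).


Modular law: if a <= c then a v (b ^ c) = (a v b) ^ c.
Check all triples (a,b,c) with a <= c among 5 elements.
  e.g. a=a, b=c, c=b: lhs=a != rhs=b
Total violating triples: 1


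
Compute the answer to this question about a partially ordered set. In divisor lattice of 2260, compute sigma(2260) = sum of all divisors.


sigma(n) = sum of divisors.
Divisors of 2260: [1, 2, 4, 5, 10, 20, 113, 226, 452, 565, 1130, 2260]
Sum = 4788


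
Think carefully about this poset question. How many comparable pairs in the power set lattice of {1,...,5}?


A comparable pair {a,b} has a < b or b < a in the order.
Count unordered pairs where one element is strictly below the other.
Examples: {{},{1}}, {{},{2}}, {{},{3}}, {{},{4}}, ...
Total comparable pairs: 211


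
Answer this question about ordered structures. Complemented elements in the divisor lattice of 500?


An element a is complemented if some b has a meet b = bottom, a join b = top.
a is complemented iff gcd(a, n/a)=1, i.e. a is a unitary divisor of 500.
Complemented elements: 1, 4, 125, 500
Count: 4


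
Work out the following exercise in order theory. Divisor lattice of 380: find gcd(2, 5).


In a divisor lattice, meet = gcd (greatest common divisor).
By Euclidean algorithm or factoring: gcd(2,5) = 1


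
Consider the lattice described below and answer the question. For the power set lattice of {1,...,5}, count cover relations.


A cover relation a -< b holds when a < b with no c strictly between.
Cover relations:
  {} -< {1}
  {} -< {2}
  {} -< {3}
  {} -< {4}
  {} -< {5}
  {1} -< {1,2}
  {1} -< {1,3}
  {1} -< {1,4}
  ...72 more
Total: 80


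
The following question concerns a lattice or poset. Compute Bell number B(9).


B(n) = number of set partitions of an n-element set.
B(n) satisfies the recurrence: B(n+1) = sum_k C(n,k)*B(k).
B(9) = 21147


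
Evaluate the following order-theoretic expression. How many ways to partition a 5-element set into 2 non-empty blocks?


S(n,k) = k*S(n-1,k) + S(n-1,k-1).
S(4,2) = 7, S(4,1) = 1
S(5,2) = 2*7 + 1 = 14 + 1
S(5,2) = 15


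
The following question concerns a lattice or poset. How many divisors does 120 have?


Divisors of 120: [1, 2, 3, 4, 5, 6, 8, 10, 12, 15, 20, 24, 30, 40, 60, 120]
Count: 16


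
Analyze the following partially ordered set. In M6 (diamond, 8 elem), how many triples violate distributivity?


Distributive law: a ^ (b v c) = (a ^ b) v (a ^ c).
Check all 8^3 = 512 ordered triples (a,b,c).
  e.g. a=a1, b=a2, c=a3: lhs=a1 != rhs=0
  e.g. a=a1, b=a2, c=a4: lhs=a1 != rhs=0
Total violating triples: 120


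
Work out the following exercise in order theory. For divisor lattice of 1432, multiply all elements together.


Divisors of 1432: [1, 2, 4, 8, 179, 358, 716, 1432]
Product = n^(d(n)/2) = 1432^(8/2)
Product = 4205058789376


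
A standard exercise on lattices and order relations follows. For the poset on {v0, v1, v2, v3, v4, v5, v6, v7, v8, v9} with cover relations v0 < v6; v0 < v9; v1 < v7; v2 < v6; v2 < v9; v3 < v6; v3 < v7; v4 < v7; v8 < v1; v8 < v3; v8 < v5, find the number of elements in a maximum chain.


A chain is a totally ordered subset; we count the number of elements in a maximum chain.
Compute, for each element x, the size of the longest chain ending at x:
  v0: 1
  v2: 1
  v4: 1
  v8: 1
  v1: 2
  v3: 2
  ...
A maximum chain: v8 < v3 < v6
Number of elements in the longest chain: 3


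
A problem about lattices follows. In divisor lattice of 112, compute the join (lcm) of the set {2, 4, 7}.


In a divisor lattice, join = lcm (least common multiple).
Compute lcm iteratively: start with first element, then lcm(current, next).
Elements: [2, 4, 7]
lcm(2,4) = 4
lcm(4,7) = 28
Final lcm = 28


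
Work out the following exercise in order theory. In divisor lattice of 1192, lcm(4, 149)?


Join=lcm.
gcd(4,149)=1
lcm=596


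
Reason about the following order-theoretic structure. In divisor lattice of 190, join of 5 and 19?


In a divisor lattice, join = lcm (least common multiple).
gcd(5,19) = 1
lcm(5,19) = 5*19/gcd = 95/1 = 95


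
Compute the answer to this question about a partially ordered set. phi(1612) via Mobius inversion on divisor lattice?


phi(n) = n * prod_{p|n} (1 - 1/p).
Prime divisors of 1612: [2, 13, 31]
phi(1612) = 1612 * (1 - 1/2) * (1 - 1/13) * (1 - 1/31)
phi(1612) = 720


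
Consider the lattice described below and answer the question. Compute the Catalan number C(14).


C(n) = C(2n, n) / (n+1).
C(28, 14) = 40116600
C(14) = 40116600 / 15 = 2674440


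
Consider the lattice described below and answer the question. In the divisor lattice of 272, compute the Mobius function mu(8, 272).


In a divisor lattice, mu(a,b) = mu(b/a) where mu is the classical Mobius function.
b/a = 272/8 = 34
Prime factorization of 34: primes [2, 17]
34 is squarefree with 2 prime factor(s), so mu(34) = (-1)^2 = 1


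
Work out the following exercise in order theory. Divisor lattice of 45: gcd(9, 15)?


Meet=gcd.
gcd(9,15)=3


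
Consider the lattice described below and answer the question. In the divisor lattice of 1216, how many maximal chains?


A maximal chain goes from the minimum element to a maximal element via cover relations.
Counting all min-to-max paths in the cover graph.
Total maximal chains: 7


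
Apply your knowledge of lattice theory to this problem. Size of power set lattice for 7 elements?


Power set = 2^n.
2^7 = 128


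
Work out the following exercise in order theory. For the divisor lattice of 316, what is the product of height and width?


Height = length of longest chain minus 1; width = size of largest antichain.
A maximum chain: 1 | 79 | 158 | 316  (height 3).
A maximum antichain: {2, 79}  (width 2).
Product = 3 * 2 = 6


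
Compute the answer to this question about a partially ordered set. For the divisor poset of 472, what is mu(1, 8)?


In a divisor lattice, mu(a,b) = mu(b/a) where mu is the classical Mobius function.
b/a = 8/1 = 8
Prime factorization of 8: primes [2]
8 is not squarefree, so mu(8) = 0


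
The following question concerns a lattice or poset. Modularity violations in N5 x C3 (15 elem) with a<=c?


Modular law: if a <= c then a v (b ^ c) = (a v b) ^ c.
Check all triples (a,b,c) with a <= c among 15 elements.
  e.g. a=(a,0), b=(c,0), c=(b,0): lhs=(a,0) != rhs=(b,0)
  e.g. a=(a,0), b=(c,1), c=(b,0): lhs=(a,0) != rhs=(b,0)
Total violating triples: 18


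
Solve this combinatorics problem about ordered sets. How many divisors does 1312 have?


Divisors of 1312: [1, 2, 4, 8, 16, 32, 41, 82, 164, 328, 656, 1312]
Count: 12


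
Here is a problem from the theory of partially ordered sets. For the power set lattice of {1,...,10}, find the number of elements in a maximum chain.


A chain is a totally ordered subset; we count the number of elements in a maximum chain.
Compute, for each element x, the size of the longest chain ending at x:
  {}: 1
  {1}: 2
  {2}: 2
  {3}: 2
  {4}: 2
  {5}: 2
  ...
A maximum chain: {} < {1} < {1,2} < {1,2,3} < {1,2,3,4} < {1,2,3,4,5} < {1,2,3,4,5,6} < {1,2,3,4,5,6,7} < {1,2,3,4,5,6,7,8} < {1,2,3,4,5,6,7,8,9} < {1,2,3,4,5,6,7,8,9,10}
Number of elements in the longest chain: 11


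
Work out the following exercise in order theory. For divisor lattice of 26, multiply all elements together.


Divisors of 26: [1, 2, 13, 26]
Product = n^(d(n)/2) = 26^(4/2)
Product = 676


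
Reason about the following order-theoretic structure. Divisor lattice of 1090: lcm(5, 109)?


Join=lcm.
gcd(5,109)=1
lcm=545


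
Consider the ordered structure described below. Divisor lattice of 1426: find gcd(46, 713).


In a divisor lattice, meet = gcd (greatest common divisor).
By Euclidean algorithm or factoring: gcd(46,713) = 23


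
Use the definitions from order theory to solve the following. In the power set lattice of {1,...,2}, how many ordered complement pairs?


Complement pair (a,b): a meet b = bottom, a join b = top.
Here: A intersect B = {} and A union B = {1,...,2}.
Pairs found: ({},{1,2}), ({1},{2}), ({2},{1}), ({1,2},{})
Total ordered pairs: 4


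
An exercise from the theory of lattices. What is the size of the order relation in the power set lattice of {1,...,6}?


The order relation is {(a,b) : a <= b}, reflexive so it includes (a,a).
Examples: ({},{}), ({},{1,2}), ({},{1,2,3}), ({},{1,2,3,4}), ({},{1,2,3,4,5}), ...
Total ordered pairs: 729


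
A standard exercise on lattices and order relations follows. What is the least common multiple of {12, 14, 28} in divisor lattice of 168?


In a divisor lattice, join = lcm (least common multiple).
Compute lcm iteratively: start with first element, then lcm(current, next).
Elements: [12, 14, 28]
lcm(12,14) = 84
lcm(84,28) = 84
Final lcm = 84


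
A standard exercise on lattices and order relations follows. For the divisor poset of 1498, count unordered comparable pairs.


A comparable pair {a,b} has a < b or b < a in the order.
Count unordered pairs where one element is strictly below the other.
Examples: {1,2}, {1,7}, {1,14}, {1,107}, ...
Total comparable pairs: 19


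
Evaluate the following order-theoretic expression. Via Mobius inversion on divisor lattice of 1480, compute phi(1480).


phi(n) = n * prod_{p|n} (1 - 1/p).
Prime divisors of 1480: [2, 5, 37]
phi(1480) = 1480 * (1 - 1/2) * (1 - 1/5) * (1 - 1/37)
phi(1480) = 576


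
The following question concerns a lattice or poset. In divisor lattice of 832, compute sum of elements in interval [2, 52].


Interval [2,52] in divisors of 832: [2, 4, 26, 52]
Sum = 84


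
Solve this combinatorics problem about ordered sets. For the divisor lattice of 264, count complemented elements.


An element a is complemented if some b has a meet b = bottom, a join b = top.
a is complemented iff gcd(a, n/a)=1, i.e. a is a unitary divisor of 264.
Complemented elements: 1, 3, 8, 11, 24, 33, ... (2 more)
Count: 8


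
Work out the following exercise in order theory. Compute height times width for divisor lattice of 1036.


Height = length of longest chain minus 1; width = size of largest antichain.
A maximum chain: 1 | 37 | 259 | 518 | 1036  (height 4).
A maximum antichain: {4, 14, 74, 259}  (width 4).
Product = 4 * 4 = 16


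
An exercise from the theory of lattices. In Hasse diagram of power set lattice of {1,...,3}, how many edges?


A cover relation a -< b holds when a < b with no c strictly between.
Cover relations:
  {} -< {1}
  {} -< {2}
  {} -< {3}
  {1} -< {1,2}
  {1} -< {1,3}
  {2} -< {1,2}
  {2} -< {2,3}
  {3} -< {1,3}
  ...4 more
Total: 12


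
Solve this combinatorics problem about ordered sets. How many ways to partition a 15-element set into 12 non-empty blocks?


S(n,k) = k*S(n-1,k) + S(n-1,k-1).
S(14,12) = 3367, S(14,11) = 66066
S(15,12) = 12*3367 + 66066 = 40404 + 66066
S(15,12) = 106470


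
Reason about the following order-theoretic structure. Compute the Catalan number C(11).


C(n) = C(2n, n) / (n+1).
C(22, 11) = 705432
C(11) = 705432 / 12 = 58786


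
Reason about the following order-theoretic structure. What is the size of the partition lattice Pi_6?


B(n) = number of set partitions of an n-element set.
B(n) satisfies the recurrence: B(n+1) = sum_k C(n,k)*B(k).
B(6) = 203


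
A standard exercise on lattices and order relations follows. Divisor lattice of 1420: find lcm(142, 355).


In a divisor lattice, join = lcm (least common multiple).
gcd(142,355) = 71
lcm(142,355) = 142*355/gcd = 50410/71 = 710


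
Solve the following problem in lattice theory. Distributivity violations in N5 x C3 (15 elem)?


Distributive law: a ^ (b v c) = (a ^ b) v (a ^ c).
Check all 15^3 = 3375 ordered triples (a,b,c).
  e.g. a=(b,0), b=(a,0), c=(c,0): lhs=(b,0) != rhs=(a,0)
  e.g. a=(b,0), b=(a,0), c=(c,1): lhs=(b,0) != rhs=(a,0)
Total violating triples: 54


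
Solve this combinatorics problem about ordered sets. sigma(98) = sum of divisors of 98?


sigma(n) = sum of divisors.
Divisors of 98: [1, 2, 7, 14, 49, 98]
Sum = 171


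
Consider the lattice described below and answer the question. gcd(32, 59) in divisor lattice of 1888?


Meet=gcd.
gcd(32,59)=1


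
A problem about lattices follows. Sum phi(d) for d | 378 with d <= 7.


Divisors of 378 up to 7: [1, 2, 3, 6, 7]
phi values: [1, 1, 2, 2, 6]
Sum = 12


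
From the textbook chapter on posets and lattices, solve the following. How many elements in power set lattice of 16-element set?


Power set = 2^n.
2^16 = 65536


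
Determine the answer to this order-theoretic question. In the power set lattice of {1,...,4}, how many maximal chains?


A maximal chain goes from the minimum element to a maximal element via cover relations.
Counting all min-to-max paths in the cover graph.
Total maximal chains: 24


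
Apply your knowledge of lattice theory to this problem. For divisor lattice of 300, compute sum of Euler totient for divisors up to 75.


Divisors of 300 up to 75: [1, 2, 3, 4, 5, 6, 10, 12, 15, 20, 25, 30, 50, 60, 75]
phi values: [1, 1, 2, 2, 4, 2, 4, 4, 8, 8, 20, 8, 20, 16, 40]
Sum = 140


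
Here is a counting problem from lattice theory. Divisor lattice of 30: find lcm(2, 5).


In a divisor lattice, join = lcm (least common multiple).
gcd(2,5) = 1
lcm(2,5) = 2*5/gcd = 10/1 = 10


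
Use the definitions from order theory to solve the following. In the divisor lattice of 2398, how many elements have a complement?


An element a is complemented if some b has a meet b = bottom, a join b = top.
a is complemented iff gcd(a, n/a)=1, i.e. a is a unitary divisor of 2398.
Complemented elements: 1, 2, 11, 22, 109, 218, ... (2 more)
Count: 8


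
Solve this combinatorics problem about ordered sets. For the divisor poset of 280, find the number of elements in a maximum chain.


A chain is a totally ordered subset; we count the number of elements in a maximum chain.
Compute, for each element x, the size of the longest chain ending at x:
  1: 1
  2: 2
  5: 2
  7: 2
  4: 3
  8: 4
  ...
A maximum chain: 1 < 2 < 4 < 8 < 40 < 280
Number of elements in the longest chain: 6


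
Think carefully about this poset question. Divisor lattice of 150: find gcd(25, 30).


In a divisor lattice, meet = gcd (greatest common divisor).
By Euclidean algorithm or factoring: gcd(25,30) = 5


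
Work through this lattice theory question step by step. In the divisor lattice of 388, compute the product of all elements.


Divisors of 388: [1, 2, 4, 97, 194, 388]
Product = n^(d(n)/2) = 388^(6/2)
Product = 58411072


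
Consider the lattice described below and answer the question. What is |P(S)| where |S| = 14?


Power set = 2^n.
2^14 = 16384


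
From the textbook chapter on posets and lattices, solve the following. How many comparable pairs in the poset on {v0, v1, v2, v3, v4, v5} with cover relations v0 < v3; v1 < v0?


A comparable pair {a,b} has a < b or b < a in the order.
Count unordered pairs where one element is strictly below the other.
Examples: {v0,v1}, {v0,v3}, {v1,v3}
Total comparable pairs: 3


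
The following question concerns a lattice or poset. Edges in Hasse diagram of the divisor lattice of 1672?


A cover relation a -< b holds when a < b with no c strictly between.
Cover relations:
  1 -< 2
  1 -< 11
  1 -< 19
  2 -< 4
  2 -< 22
  2 -< 38
  4 -< 8
  4 -< 44
  ...20 more
Total: 28


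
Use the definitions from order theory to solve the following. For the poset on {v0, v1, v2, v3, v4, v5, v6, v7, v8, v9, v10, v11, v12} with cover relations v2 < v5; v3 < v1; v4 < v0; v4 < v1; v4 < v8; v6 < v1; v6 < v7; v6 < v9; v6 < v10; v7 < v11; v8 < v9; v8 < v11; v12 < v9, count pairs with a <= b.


The order relation is {(a,b) : a <= b}, reflexive so it includes (a,a).
Examples: (v0,v0), (v1,v1), (v10,v10), (v11,v11), (v12,v12), ...
Total ordered pairs: 29


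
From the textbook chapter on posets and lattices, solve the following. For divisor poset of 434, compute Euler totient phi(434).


phi(n) = n * prod_{p|n} (1 - 1/p).
Prime divisors of 434: [2, 7, 31]
phi(434) = 434 * (1 - 1/2) * (1 - 1/7) * (1 - 1/31)
phi(434) = 180


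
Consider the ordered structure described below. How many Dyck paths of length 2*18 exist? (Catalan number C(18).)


C(n) = C(2n, n) / (n+1).
C(36, 18) = 9075135300
C(18) = 9075135300 / 19 = 477638700


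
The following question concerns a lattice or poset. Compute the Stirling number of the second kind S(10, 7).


S(n,k) = k*S(n-1,k) + S(n-1,k-1).
S(9,7) = 462, S(9,6) = 2646
S(10,7) = 7*462 + 2646 = 3234 + 2646
S(10,7) = 5880


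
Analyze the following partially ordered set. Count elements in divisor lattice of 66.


Divisors of 66: [1, 2, 3, 6, 11, 22, 33, 66]
Count: 8


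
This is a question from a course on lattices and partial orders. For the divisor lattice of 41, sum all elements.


sigma(n) = sum of divisors.
Divisors of 41: [1, 41]
Sum = 42


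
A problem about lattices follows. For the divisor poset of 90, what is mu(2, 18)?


In a divisor lattice, mu(a,b) = mu(b/a) where mu is the classical Mobius function.
b/a = 18/2 = 9
Prime factorization of 9: primes [3]
9 is not squarefree, so mu(9) = 0


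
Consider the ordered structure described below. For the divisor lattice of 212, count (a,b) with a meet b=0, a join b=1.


Complement pair (a,b): a meet b = bottom, a join b = top.
Here: gcd(a,b)=1 and lcm(a,b)=212, i.e. a*b=212 with a,b coprime.
Pairs found: (1,212), (4,53), (53,4), (212,1)
Total ordered pairs: 4


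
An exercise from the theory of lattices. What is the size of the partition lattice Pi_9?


B(n) = number of set partitions of an n-element set.
B(n) satisfies the recurrence: B(n+1) = sum_k C(n,k)*B(k).
B(9) = 21147


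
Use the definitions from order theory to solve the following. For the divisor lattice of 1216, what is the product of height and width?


Height = length of longest chain minus 1; width = size of largest antichain.
A maximum chain: 1 | 19 | 38 | 76 | 152 | 304 | 608 | 1216  (height 7).
A maximum antichain: {2, 19}  (width 2).
Product = 7 * 2 = 14


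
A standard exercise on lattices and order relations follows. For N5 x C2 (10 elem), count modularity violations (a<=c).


Modular law: if a <= c then a v (b ^ c) = (a v b) ^ c.
Check all triples (a,b,c) with a <= c among 10 elements.
  e.g. a=(a,0), b=(c,0), c=(b,0): lhs=(a,0) != rhs=(b,0)
  e.g. a=(a,0), b=(c,1), c=(b,0): lhs=(a,0) != rhs=(b,0)
Total violating triples: 6


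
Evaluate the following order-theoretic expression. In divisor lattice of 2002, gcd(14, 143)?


Meet=gcd.
gcd(14,143)=1


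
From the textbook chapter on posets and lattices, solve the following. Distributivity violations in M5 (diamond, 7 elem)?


Distributive law: a ^ (b v c) = (a ^ b) v (a ^ c).
Check all 7^3 = 343 ordered triples (a,b,c).
  e.g. a=a1, b=a2, c=a3: lhs=a1 != rhs=0
  e.g. a=a1, b=a2, c=a4: lhs=a1 != rhs=0
Total violating triples: 60


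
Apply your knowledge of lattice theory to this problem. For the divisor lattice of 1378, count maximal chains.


A maximal chain goes from the minimum element to a maximal element via cover relations.
Counting all min-to-max paths in the cover graph.
Total maximal chains: 6


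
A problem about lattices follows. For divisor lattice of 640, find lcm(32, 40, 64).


In a divisor lattice, join = lcm (least common multiple).
Compute lcm iteratively: start with first element, then lcm(current, next).
Elements: [32, 40, 64]
lcm(32,40) = 160
lcm(160,64) = 320
Final lcm = 320


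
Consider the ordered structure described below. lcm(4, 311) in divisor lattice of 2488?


Join=lcm.
gcd(4,311)=1
lcm=1244


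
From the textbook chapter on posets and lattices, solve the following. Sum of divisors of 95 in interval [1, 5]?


Interval [1,5] in divisors of 95: [1, 5]
Sum = 6


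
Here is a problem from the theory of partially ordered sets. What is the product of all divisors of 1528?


Divisors of 1528: [1, 2, 4, 8, 191, 382, 764, 1528]
Product = n^(d(n)/2) = 1528^(8/2)
Product = 5451216326656


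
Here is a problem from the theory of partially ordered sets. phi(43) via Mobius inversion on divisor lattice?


phi(n) = n * prod_{p|n} (1 - 1/p).
Prime divisors of 43: [43]
phi(43) = 43 * (1 - 1/43)
phi(43) = 42


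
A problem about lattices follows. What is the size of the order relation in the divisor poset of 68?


The order relation is {(a,b) : a <= b}, reflexive so it includes (a,a).
Examples: (1,1), (1,17), (1,2), (1,34), (1,4), ...
Total ordered pairs: 18


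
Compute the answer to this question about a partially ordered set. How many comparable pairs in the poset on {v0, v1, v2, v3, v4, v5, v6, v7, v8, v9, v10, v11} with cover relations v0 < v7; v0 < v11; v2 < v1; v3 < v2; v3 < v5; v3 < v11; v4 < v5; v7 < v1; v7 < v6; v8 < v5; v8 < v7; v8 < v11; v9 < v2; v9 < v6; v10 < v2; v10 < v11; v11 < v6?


A comparable pair {a,b} has a < b or b < a in the order.
Count unordered pairs where one element is strictly below the other.
Examples: {v0,v1}, {v0,v6}, {v0,v7}, {v0,v11}, ...
Total comparable pairs: 26


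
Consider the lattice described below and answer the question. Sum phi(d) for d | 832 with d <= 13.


Divisors of 832 up to 13: [1, 2, 4, 8, 13]
phi values: [1, 1, 2, 4, 12]
Sum = 20


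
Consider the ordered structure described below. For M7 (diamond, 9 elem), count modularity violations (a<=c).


Modular law: if a <= c then a v (b ^ c) = (a v b) ^ c.
Check all triples (a,b,c) with a <= c among 9 elements.
This lattice is modular (diamonds M_m and their chain-products are modular).
Total violating triples: 0


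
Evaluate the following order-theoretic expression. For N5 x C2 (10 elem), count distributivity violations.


Distributive law: a ^ (b v c) = (a ^ b) v (a ^ c).
Check all 10^3 = 1000 ordered triples (a,b,c).
  e.g. a=(b,0), b=(a,0), c=(c,0): lhs=(b,0) != rhs=(a,0)
  e.g. a=(b,0), b=(a,0), c=(c,1): lhs=(b,0) != rhs=(a,0)
Total violating triples: 16


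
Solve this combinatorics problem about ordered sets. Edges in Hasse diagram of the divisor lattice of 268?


A cover relation a -< b holds when a < b with no c strictly between.
Cover relations:
  1 -< 2
  1 -< 67
  2 -< 4
  2 -< 134
  4 -< 268
  67 -< 134
  134 -< 268
Total: 7


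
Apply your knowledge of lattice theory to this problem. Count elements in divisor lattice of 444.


Divisors of 444: [1, 2, 3, 4, 6, 12, 37, 74, 111, 148, 222, 444]
Count: 12


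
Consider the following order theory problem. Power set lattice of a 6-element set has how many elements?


Power set = 2^n.
2^6 = 64


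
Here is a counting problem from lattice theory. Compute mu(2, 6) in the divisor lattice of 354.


In a divisor lattice, mu(a,b) = mu(b/a) where mu is the classical Mobius function.
b/a = 6/2 = 3
Prime factorization of 3: primes [3]
3 is squarefree with 1 prime factor(s), so mu(3) = (-1)^1 = -1


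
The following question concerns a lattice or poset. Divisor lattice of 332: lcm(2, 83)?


Join=lcm.
gcd(2,83)=1
lcm=166


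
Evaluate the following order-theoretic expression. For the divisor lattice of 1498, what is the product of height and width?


Height = length of longest chain minus 1; width = size of largest antichain.
A maximum chain: 1 | 107 | 749 | 1498  (height 3).
A maximum antichain: {2, 7, 107}  (width 3).
Product = 3 * 3 = 9


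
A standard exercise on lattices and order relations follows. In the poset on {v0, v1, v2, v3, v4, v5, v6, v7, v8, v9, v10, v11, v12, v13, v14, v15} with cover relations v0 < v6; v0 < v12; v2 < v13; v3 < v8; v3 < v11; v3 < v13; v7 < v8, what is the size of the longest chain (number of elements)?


A chain is a totally ordered subset; we count the number of elements in a maximum chain.
Compute, for each element x, the size of the longest chain ending at x:
  v0: 1
  v1: 1
  v2: 1
  v3: 1
  v4: 1
  v5: 1
  ...
A maximum chain: v0 < v6
Number of elements in the longest chain: 2


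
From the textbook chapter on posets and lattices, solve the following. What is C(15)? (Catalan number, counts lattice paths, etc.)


C(n) = C(2n, n) / (n+1).
C(30, 15) = 155117520
C(15) = 155117520 / 16 = 9694845


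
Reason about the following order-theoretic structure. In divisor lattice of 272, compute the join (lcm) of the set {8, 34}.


In a divisor lattice, join = lcm (least common multiple).
Compute lcm iteratively: start with first element, then lcm(current, next).
Elements: [8, 34]
lcm(8,34) = 136
Final lcm = 136


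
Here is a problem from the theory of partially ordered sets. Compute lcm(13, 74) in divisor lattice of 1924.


In a divisor lattice, join = lcm (least common multiple).
gcd(13,74) = 1
lcm(13,74) = 13*74/gcd = 962/1 = 962


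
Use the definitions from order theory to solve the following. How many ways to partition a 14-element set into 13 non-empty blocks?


S(n,k) = k*S(n-1,k) + S(n-1,k-1).
S(13,13) = 1, S(13,12) = 78
S(14,13) = 13*1 + 78 = 13 + 78
S(14,13) = 91


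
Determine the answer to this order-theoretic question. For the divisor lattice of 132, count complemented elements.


An element a is complemented if some b has a meet b = bottom, a join b = top.
a is complemented iff gcd(a, n/a)=1, i.e. a is a unitary divisor of 132.
Complemented elements: 1, 3, 4, 11, 12, 33, ... (2 more)
Count: 8


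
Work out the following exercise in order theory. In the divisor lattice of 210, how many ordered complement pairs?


Complement pair (a,b): a meet b = bottom, a join b = top.
Here: gcd(a,b)=1 and lcm(a,b)=210, i.e. a*b=210 with a,b coprime.
Pairs found: (1,210), (2,105), (3,70), (5,42), ... (12 more)
Total ordered pairs: 16


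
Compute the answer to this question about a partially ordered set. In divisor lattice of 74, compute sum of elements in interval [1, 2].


Interval [1,2] in divisors of 74: [1, 2]
Sum = 3


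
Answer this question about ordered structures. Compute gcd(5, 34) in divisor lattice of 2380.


In a divisor lattice, meet = gcd (greatest common divisor).
By Euclidean algorithm or factoring: gcd(5,34) = 1


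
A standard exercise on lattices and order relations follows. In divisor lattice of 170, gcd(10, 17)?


Meet=gcd.
gcd(10,17)=1


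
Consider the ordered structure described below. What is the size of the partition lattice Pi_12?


B(n) = number of set partitions of an n-element set.
B(n) satisfies the recurrence: B(n+1) = sum_k C(n,k)*B(k).
B(12) = 4213597


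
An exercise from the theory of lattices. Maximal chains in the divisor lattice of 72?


A maximal chain goes from the minimum element to a maximal element via cover relations.
Counting all min-to-max paths in the cover graph.
Total maximal chains: 10


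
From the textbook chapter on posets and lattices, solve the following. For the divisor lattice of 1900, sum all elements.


sigma(n) = sum of divisors.
Divisors of 1900: [1, 2, 4, 5, 10, 19, 20, 25, 38, 50, 76, 95, 100, 190, 380, 475, 950, 1900]
Sum = 4340


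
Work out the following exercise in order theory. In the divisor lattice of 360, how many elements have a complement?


An element a is complemented if some b has a meet b = bottom, a join b = top.
a is complemented iff gcd(a, n/a)=1, i.e. a is a unitary divisor of 360.
Complemented elements: 1, 5, 8, 9, 40, 45, ... (2 more)
Count: 8


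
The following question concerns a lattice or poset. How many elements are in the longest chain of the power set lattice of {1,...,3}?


A chain is a totally ordered subset; we count the number of elements in a maximum chain.
Compute, for each element x, the size of the longest chain ending at x:
  {}: 1
  {1}: 2
  {2}: 2
  {3}: 2
  {1,2}: 3
  {1,3}: 3
  ...
A maximum chain: {} < {1} < {1,2} < {1,2,3}
Number of elements in the longest chain: 4


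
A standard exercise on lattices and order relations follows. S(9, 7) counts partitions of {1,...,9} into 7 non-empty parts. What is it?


S(n,k) = k*S(n-1,k) + S(n-1,k-1).
S(8,7) = 28, S(8,6) = 266
S(9,7) = 7*28 + 266 = 196 + 266
S(9,7) = 462
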